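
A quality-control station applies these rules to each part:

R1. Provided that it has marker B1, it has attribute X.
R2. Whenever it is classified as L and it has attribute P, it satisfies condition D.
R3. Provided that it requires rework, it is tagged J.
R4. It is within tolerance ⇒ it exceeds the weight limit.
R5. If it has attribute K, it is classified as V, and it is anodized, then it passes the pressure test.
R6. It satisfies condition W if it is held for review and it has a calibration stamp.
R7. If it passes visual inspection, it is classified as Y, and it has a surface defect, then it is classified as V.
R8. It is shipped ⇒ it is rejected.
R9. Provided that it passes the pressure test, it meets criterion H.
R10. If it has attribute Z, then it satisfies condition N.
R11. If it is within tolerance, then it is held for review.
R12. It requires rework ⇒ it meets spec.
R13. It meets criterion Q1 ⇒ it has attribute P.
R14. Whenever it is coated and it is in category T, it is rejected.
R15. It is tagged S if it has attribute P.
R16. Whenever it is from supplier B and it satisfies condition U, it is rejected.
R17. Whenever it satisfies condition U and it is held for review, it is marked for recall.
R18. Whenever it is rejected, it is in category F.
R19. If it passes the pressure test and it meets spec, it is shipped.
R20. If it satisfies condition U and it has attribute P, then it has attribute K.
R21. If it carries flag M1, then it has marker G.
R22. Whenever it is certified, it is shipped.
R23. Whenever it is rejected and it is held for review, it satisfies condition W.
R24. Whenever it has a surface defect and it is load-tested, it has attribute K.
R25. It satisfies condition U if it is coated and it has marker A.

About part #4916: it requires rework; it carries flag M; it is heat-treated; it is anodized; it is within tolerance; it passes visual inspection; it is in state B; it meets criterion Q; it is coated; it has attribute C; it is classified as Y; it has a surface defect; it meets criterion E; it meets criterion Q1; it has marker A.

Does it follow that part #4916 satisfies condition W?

By R7 (it passes visual inspection, it is classified as Y, it has a surface defect): it is classified as V.
By R11 (it is within tolerance): it is held for review.
By R12 (it requires rework): it meets spec.
By R13 (it meets criterion Q1): it has attribute P.
By R25 (it is coated, it has marker A): it satisfies condition U.
By R20 (it satisfies condition U, it has attribute P): it has attribute K.
By R5 (it has attribute K, it is classified as V, it is anodized): it passes the pressure test.
By R19 (it passes the pressure test, it meets spec): it is shipped.
By R8 (it is shipped): it is rejected.
By R23 (it is rejected, it is held for review): it satisfies condition W.

Yes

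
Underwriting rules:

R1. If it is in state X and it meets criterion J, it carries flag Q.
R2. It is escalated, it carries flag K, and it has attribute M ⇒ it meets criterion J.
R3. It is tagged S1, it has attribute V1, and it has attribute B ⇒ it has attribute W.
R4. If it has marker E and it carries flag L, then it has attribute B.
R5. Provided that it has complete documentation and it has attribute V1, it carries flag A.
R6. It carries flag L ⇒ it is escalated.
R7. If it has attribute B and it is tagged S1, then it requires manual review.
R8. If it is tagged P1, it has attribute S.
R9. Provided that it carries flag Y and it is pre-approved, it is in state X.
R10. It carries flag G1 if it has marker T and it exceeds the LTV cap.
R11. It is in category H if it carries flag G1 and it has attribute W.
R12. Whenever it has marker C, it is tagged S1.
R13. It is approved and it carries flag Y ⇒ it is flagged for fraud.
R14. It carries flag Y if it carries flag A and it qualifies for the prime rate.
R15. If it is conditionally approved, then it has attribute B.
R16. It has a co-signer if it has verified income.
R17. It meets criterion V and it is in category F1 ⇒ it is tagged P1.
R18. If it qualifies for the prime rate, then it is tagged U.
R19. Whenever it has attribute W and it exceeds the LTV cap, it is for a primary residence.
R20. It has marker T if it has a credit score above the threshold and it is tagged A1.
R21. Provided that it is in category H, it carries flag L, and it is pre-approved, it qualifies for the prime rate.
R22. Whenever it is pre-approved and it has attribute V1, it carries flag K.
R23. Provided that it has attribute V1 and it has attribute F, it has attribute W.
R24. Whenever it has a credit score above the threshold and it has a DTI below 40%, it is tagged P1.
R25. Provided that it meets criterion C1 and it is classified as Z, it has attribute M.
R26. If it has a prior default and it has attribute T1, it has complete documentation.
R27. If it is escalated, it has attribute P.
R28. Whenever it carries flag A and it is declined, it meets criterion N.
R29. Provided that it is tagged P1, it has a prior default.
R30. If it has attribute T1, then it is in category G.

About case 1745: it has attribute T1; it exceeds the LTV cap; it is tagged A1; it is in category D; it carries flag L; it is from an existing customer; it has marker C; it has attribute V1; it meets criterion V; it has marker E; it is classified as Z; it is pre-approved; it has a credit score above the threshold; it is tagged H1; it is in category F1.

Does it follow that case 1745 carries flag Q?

No

Forward chaining from the given facts derives: has attribute B, is escalated, is tagged S1, is tagged P1, has marker T, carries flag K, has attribute P, has a prior default, is in category G, has attribute W, requires manual review, has attribute S, carries flag G1, is in category H, is for a primary residence, qualifies for the prime rate, has complete documentation, carries flag A, carries flag Y, is tagged U, is in state X.
The only rule concluding "it carries flag Q" is R1, which needs "it meets criterion J"; that is never established.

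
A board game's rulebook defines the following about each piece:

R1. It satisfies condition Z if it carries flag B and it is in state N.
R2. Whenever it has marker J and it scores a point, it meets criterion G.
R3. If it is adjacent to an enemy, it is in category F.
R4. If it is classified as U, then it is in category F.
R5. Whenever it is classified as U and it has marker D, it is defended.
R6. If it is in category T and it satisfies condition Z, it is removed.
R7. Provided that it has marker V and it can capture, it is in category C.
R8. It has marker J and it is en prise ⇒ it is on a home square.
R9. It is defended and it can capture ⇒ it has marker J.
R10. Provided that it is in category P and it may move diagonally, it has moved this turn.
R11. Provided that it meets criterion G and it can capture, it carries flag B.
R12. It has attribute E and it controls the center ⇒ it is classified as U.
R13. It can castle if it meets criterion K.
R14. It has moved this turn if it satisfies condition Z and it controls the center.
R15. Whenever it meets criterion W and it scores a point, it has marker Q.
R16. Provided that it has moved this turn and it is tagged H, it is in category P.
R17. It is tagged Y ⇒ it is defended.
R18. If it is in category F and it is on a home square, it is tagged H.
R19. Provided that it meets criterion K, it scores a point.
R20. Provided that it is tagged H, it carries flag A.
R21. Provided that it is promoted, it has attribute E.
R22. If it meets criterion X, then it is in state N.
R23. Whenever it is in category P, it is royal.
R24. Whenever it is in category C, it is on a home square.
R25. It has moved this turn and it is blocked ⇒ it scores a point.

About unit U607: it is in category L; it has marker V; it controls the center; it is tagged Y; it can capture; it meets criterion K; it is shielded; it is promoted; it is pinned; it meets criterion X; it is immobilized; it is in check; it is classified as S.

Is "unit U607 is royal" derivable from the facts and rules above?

Yes

By R7 (it has marker V, it can capture): it is in category C.
By R17 (it is tagged Y): it is defended.
By R19 (it meets criterion K): it scores a point.
By R21 (it is promoted): it has attribute E.
By R22 (it meets criterion X): it is in state N.
By R24 (it is in category C): it is on a home square.
By R9 (it is defended, it can capture): it has marker J.
By R12 (it has attribute E, it controls the center): it is classified as U.
By R2 (it has marker J, it scores a point): it meets criterion G.
By R4 (it is classified as U): it is in category F.
By R11 (it meets criterion G, it can capture): it carries flag B.
By R18 (it is in category F, it is on a home square): it is tagged H.
By R1 (it carries flag B, it is in state N): it satisfies condition Z.
By R14 (it satisfies condition Z, it controls the center): it has moved this turn.
By R16 (it has moved this turn, it is tagged H): it is in category P.
By R23 (it is in category P): it is royal.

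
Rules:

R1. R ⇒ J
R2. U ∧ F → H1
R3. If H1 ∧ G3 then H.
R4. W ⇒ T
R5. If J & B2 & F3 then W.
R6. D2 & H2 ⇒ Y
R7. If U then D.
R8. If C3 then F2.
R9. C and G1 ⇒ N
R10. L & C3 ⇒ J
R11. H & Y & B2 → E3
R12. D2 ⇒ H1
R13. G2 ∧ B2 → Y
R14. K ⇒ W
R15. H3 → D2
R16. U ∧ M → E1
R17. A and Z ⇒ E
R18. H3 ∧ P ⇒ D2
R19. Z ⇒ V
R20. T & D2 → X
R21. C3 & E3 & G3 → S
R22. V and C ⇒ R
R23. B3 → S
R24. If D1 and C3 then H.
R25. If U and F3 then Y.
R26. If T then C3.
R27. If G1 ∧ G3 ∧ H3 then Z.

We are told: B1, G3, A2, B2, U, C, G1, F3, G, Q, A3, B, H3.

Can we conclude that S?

D2  (by R15: H3)
Y  (by R25: U, F3)
Z  (by R27: G1, G3, H3)
H1  (by R12: D2)
V  (by R19: Z)
R  (by R22: V, C)
J  (by R1: R)
H  (by R3: H1, G3)
W  (by R5: J, B2, F3)
E3  (by R11: H, Y, B2)
T  (by R4: W)
C3  (by R26: T)
S  (by R21: C3, E3, G3)

Yes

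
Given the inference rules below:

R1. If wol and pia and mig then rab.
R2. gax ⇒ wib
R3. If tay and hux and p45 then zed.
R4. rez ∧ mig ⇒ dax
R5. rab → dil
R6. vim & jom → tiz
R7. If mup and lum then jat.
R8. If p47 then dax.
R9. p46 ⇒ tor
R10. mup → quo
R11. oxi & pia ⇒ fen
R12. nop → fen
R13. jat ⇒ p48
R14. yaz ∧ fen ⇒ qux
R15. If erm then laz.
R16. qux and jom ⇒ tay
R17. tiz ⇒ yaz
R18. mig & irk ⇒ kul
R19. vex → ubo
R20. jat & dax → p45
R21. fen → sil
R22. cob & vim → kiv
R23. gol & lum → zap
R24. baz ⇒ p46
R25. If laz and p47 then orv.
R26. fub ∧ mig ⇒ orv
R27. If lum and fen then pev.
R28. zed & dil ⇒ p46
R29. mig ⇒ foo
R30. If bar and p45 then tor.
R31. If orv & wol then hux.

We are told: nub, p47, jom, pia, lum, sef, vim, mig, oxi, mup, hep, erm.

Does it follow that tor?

Forward chaining from the given facts derives: tiz, jat, dax, quo, fen, p48, laz, yaz, p45, sil, orv, pev, foo, qux, tay.
Rules concluding tor: R9 needs p46; R30 needs bar — none of these are established.

No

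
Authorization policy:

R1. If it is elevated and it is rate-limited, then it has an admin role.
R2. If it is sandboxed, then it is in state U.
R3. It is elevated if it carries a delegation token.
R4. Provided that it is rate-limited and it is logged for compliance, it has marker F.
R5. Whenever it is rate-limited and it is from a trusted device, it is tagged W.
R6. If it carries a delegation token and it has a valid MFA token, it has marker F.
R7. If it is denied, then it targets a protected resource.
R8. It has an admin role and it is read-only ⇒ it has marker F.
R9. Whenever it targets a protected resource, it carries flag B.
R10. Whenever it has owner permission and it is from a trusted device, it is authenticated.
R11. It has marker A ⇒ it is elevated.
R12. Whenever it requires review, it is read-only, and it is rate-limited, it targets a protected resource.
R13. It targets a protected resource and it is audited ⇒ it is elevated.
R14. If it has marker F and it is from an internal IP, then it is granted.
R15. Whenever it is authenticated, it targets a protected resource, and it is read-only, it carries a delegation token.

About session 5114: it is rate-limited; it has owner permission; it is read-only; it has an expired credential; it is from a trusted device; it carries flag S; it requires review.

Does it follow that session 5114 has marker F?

Yes

By R10 (it has owner permission, it is from a trusted device): it is authenticated.
By R12 (it requires review, it is read-only, it is rate-limited): it targets a protected resource.
By R15 (it is authenticated, it targets a protected resource, it is read-only): it carries a delegation token.
By R3 (it carries a delegation token): it is elevated.
By R1 (it is elevated, it is rate-limited): it has an admin role.
By R8 (it has an admin role, it is read-only): it has marker F.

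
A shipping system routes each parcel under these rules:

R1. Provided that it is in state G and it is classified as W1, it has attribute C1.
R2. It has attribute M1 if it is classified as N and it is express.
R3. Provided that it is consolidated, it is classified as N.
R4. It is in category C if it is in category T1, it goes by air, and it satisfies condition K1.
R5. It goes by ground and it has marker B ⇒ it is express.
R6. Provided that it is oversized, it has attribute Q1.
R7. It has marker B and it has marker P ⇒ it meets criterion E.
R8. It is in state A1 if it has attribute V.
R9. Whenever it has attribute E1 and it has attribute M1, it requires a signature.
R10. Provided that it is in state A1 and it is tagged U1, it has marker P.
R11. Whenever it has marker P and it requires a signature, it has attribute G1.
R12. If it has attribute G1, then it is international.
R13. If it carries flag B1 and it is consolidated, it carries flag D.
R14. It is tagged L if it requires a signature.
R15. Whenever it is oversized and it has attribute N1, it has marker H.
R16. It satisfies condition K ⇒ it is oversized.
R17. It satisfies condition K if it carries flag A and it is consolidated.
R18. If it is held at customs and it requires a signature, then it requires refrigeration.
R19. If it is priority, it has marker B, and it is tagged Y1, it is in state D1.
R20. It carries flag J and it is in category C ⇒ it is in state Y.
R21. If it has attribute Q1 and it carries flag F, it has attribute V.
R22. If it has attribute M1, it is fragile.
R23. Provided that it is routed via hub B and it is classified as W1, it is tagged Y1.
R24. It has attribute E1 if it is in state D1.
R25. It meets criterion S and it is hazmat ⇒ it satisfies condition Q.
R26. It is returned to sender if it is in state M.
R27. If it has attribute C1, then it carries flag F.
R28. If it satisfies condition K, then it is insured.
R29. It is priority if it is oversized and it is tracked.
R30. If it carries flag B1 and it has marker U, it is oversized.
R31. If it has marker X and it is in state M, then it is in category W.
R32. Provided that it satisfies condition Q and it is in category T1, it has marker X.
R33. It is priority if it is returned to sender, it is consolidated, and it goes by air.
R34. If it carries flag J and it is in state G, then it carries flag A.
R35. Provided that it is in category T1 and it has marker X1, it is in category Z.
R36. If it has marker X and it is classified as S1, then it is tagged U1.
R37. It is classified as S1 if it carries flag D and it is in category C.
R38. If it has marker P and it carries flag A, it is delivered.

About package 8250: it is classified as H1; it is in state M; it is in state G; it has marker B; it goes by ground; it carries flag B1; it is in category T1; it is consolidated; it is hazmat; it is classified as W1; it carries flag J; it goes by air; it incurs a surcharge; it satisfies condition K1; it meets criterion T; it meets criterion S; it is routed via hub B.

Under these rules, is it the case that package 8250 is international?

By R1 (it is in state G, it is classified as W1): it has attribute C1.
By R3 (it is consolidated): it is classified as N.
By R4 (it is in category T1, it goes by air, it satisfies condition K1): it is in category C.
By R5 (it goes by ground, it has marker B): it is express.
By R13 (it carries flag B1, it is consolidated): it carries flag D.
By R23 (it is routed via hub B, it is classified as W1): it is tagged Y1.
By R25 (it meets criterion S, it is hazmat): it satisfies condition Q.
By R26 (it is in state M): it is returned to sender.
By R27 (it has attribute C1): it carries flag F.
By R32 (it satisfies condition Q, it is in category T1): it has marker X.
By R33 (it is returned to sender, it is consolidated, it goes by air): it is priority.
By R34 (it carries flag J, it is in state G): it carries flag A.
By R37 (it carries flag D, it is in category C): it is classified as S1.
By R2 (it is classified as N, it is express): it has attribute M1.
By R17 (it carries flag A, it is consolidated): it satisfies condition K.
By R19 (it is priority, it has marker B, it is tagged Y1): it is in state D1.
By R24 (it is in state D1): it has attribute E1.
By R36 (it has marker X, it is classified as S1): it is tagged U1.
By R9 (it has attribute E1, it has attribute M1): it requires a signature.
By R16 (it satisfies condition K): it is oversized.
By R6 (it is oversized): it has attribute Q1.
By R21 (it has attribute Q1, it carries flag F): it has attribute V.
By R8 (it has attribute V): it is in state A1.
By R10 (it is in state A1, it is tagged U1): it has marker P.
By R11 (it has marker P, it requires a signature): it has attribute G1.
By R12 (it has attribute G1): it is international.

Yes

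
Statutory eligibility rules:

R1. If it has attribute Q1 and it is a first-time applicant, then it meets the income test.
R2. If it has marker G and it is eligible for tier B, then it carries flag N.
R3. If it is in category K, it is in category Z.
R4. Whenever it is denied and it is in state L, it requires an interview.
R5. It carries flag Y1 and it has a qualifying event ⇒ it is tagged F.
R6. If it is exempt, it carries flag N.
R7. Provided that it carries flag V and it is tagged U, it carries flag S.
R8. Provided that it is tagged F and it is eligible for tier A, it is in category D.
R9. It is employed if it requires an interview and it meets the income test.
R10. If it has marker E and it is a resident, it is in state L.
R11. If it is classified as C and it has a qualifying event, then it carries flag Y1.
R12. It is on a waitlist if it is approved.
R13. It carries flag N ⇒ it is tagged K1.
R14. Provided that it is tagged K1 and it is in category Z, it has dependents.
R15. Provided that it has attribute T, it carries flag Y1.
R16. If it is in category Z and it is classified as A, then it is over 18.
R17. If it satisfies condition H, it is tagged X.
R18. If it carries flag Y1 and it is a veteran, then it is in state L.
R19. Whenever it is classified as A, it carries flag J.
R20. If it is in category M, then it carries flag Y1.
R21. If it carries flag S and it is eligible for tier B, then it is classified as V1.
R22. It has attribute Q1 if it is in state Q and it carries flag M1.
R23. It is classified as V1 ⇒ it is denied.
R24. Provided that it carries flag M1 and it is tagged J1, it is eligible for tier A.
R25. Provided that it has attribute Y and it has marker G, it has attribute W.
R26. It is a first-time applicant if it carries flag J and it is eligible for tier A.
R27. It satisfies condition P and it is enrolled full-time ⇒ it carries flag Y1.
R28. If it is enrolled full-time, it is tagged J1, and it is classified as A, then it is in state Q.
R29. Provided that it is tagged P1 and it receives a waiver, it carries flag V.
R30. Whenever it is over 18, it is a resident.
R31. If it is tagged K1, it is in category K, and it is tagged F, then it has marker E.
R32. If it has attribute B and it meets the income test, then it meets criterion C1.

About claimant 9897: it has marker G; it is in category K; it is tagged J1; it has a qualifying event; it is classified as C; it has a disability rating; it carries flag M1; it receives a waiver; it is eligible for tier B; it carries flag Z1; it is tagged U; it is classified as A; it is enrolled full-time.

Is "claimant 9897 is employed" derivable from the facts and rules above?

No

Forward chaining from the given facts derives: carries flag N, is in category Z, carries flag Y1, is tagged K1, has dependents, is over 18, carries flag J, is eligible for tier A, is a first-time applicant, is in state Q, is a resident, is tagged F, is in category D, has attribute Q1, has marker E, meets the income test, is in state L.
The only rule concluding "it is employed" is R9, which needs "it requires an interview"; that is never established.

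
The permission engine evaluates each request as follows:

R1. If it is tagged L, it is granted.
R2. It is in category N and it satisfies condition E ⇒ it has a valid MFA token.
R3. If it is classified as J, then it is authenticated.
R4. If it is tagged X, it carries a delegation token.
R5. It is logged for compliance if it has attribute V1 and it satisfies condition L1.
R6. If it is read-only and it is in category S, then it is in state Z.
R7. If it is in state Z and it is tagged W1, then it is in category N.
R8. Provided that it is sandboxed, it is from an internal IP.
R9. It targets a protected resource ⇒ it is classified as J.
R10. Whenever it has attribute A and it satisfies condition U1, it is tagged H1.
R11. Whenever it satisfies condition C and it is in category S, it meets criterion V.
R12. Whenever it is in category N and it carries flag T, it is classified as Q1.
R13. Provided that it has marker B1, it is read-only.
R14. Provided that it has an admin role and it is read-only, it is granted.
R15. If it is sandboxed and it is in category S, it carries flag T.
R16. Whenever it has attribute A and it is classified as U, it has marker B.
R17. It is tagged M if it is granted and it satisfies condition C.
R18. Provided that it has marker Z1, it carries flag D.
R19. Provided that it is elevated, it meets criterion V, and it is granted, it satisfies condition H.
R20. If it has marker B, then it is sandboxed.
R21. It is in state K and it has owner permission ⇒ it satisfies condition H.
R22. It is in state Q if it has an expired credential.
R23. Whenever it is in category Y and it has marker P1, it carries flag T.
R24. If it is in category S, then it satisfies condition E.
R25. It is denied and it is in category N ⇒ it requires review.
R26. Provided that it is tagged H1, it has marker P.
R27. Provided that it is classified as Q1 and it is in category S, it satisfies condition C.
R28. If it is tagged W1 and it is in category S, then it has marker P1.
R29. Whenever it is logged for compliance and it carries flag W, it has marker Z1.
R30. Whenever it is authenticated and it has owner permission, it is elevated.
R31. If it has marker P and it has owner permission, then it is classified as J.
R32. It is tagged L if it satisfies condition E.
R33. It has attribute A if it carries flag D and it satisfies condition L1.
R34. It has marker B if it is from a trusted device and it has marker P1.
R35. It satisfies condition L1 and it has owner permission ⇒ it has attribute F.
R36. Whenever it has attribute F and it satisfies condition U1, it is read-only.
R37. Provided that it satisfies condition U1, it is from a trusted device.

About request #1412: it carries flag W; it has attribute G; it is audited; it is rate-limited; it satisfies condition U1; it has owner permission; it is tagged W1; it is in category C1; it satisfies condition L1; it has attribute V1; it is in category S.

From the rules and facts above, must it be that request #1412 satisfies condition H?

By R5 (it has attribute V1, it satisfies condition L1): it is logged for compliance.
By R24 (it is in category S): it satisfies condition E.
By R28 (it is tagged W1, it is in category S): it has marker P1.
By R29 (it is logged for compliance, it carries flag W): it has marker Z1.
By R32 (it satisfies condition E): it is tagged L.
By R35 (it satisfies condition L1, it has owner permission): it has attribute F.
By R36 (it has attribute F, it satisfies condition U1): it is read-only.
By R37 (it satisfies condition U1): it is from a trusted device.
By R1 (it is tagged L): it is granted.
By R6 (it is read-only, it is in category S): it is in state Z.
By R7 (it is in state Z, it is tagged W1): it is in category N.
By R18 (it has marker Z1): it carries flag D.
By R33 (it carries flag D, it satisfies condition L1): it has attribute A.
By R34 (it is from a trusted device, it has marker P1): it has marker B.
By R10 (it has attribute A, it satisfies condition U1): it is tagged H1.
By R20 (it has marker B): it is sandboxed.
By R26 (it is tagged H1): it has marker P.
By R31 (it has marker P, it has owner permission): it is classified as J.
By R3 (it is classified as J): it is authenticated.
By R15 (it is sandboxed, it is in category S): it carries flag T.
By R30 (it is authenticated, it has owner permission): it is elevated.
By R12 (it is in category N, it carries flag T): it is classified as Q1.
By R27 (it is classified as Q1, it is in category S): it satisfies condition C.
By R11 (it satisfies condition C, it is in category S): it meets criterion V.
By R19 (it is elevated, it meets criterion V, it is granted): it satisfies condition H.

Yes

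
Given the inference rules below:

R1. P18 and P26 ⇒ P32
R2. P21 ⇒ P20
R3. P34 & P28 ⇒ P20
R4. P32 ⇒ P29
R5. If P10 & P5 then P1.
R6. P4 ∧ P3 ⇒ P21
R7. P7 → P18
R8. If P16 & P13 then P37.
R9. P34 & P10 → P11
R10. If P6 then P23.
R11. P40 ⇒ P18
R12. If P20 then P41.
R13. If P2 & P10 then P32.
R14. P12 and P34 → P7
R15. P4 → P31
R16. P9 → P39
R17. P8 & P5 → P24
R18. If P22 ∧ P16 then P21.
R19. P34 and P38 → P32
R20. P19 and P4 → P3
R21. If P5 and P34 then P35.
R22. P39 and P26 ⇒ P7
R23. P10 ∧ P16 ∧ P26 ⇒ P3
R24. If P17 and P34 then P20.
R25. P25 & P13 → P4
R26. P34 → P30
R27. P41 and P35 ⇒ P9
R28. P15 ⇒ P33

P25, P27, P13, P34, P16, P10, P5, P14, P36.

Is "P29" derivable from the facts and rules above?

No

Forward chaining from the given facts derives: P1, P37, P11, P35, P4, P30, P31.
The only rule concluding P29 is R4, which needs P32; that is never established.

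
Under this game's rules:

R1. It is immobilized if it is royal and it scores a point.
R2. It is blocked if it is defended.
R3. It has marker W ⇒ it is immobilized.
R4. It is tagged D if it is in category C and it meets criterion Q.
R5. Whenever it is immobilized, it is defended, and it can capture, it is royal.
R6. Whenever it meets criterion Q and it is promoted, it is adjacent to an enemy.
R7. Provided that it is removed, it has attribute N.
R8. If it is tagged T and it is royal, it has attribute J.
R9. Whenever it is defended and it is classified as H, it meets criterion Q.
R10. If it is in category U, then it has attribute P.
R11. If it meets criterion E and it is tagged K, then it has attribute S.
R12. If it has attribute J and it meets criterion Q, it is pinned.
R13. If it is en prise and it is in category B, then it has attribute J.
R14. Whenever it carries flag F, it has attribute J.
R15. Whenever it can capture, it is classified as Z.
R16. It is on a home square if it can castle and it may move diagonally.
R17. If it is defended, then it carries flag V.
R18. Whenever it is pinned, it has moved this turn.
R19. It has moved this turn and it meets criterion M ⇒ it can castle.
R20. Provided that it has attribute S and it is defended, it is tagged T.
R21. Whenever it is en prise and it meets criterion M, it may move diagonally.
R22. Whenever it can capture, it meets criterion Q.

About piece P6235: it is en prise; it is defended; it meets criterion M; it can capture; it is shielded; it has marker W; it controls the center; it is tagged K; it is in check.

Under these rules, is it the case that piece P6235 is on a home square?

No

Forward chaining from the given facts derives: is blocked, is immobilized, is royal, is classified as Z, carries flag V, may move diagonally, meets criterion Q.
The only rule concluding "it is on a home square" is R16, which needs "it can castle"; that is never established.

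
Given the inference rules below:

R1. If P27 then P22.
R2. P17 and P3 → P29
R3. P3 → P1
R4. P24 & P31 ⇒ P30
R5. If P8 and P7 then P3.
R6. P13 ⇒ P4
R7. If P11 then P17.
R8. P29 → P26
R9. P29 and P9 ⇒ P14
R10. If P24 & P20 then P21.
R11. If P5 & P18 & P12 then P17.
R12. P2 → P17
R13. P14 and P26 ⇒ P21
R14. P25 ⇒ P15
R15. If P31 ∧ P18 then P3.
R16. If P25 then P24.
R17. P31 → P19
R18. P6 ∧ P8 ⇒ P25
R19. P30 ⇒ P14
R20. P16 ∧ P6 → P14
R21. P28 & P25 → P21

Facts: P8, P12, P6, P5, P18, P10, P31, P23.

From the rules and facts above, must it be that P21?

P17  (by R11: P5, P18, P12)
P3  (by R15: P31, P18)
P25  (by R18: P6, P8)
P29  (by R2: P17, P3)
P26  (by R8: P29)
P24  (by R16: P25)
P30  (by R4: P24, P31)
P14  (by R19: P30)
P21  (by R13: P14, P26)

Yes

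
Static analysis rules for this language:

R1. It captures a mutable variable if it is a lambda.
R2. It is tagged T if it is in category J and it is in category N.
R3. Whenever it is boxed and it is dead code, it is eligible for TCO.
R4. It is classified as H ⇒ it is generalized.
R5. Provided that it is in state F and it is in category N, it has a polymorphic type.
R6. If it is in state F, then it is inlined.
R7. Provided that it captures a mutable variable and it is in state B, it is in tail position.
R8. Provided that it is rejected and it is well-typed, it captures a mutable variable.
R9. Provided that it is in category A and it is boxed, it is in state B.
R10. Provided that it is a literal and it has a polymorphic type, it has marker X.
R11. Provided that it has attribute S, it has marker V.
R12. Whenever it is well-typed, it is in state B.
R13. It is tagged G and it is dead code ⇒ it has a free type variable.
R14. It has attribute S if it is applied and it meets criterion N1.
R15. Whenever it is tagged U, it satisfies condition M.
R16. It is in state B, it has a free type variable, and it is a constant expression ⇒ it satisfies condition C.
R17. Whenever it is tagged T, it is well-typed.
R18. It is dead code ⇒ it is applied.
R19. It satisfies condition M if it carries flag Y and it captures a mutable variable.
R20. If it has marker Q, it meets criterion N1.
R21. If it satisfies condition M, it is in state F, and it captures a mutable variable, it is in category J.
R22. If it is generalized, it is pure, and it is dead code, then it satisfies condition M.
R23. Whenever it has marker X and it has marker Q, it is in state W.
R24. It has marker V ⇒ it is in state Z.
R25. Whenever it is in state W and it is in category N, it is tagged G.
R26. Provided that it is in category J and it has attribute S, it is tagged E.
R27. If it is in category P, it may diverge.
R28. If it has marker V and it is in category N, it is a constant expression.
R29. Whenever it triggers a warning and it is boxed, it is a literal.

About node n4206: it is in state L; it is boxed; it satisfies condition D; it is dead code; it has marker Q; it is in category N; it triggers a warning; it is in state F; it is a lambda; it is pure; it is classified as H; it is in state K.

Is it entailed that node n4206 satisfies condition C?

Yes

By R1 (it is a lambda): it captures a mutable variable.
By R4 (it is classified as H): it is generalized.
By R5 (it is in state F, it is in category N): it has a polymorphic type.
By R18 (it is dead code): it is applied.
By R20 (it has marker Q): it meets criterion N1.
By R22 (it is generalized, it is pure, it is dead code): it satisfies condition M.
By R29 (it triggers a warning, it is boxed): it is a literal.
By R10 (it is a literal, it has a polymorphic type): it has marker X.
By R14 (it is applied, it meets criterion N1): it has attribute S.
By R21 (it satisfies condition M, it is in state F, it captures a mutable variable): it is in category J.
By R23 (it has marker X, it has marker Q): it is in state W.
By R25 (it is in state W, it is in category N): it is tagged G.
By R2 (it is in category J, it is in category N): it is tagged T.
By R11 (it has attribute S): it has marker V.
By R13 (it is tagged G, it is dead code): it has a free type variable.
By R17 (it is tagged T): it is well-typed.
By R28 (it has marker V, it is in category N): it is a constant expression.
By R12 (it is well-typed): it is in state B.
By R16 (it is in state B, it has a free type variable, it is a constant expression): it satisfies condition C.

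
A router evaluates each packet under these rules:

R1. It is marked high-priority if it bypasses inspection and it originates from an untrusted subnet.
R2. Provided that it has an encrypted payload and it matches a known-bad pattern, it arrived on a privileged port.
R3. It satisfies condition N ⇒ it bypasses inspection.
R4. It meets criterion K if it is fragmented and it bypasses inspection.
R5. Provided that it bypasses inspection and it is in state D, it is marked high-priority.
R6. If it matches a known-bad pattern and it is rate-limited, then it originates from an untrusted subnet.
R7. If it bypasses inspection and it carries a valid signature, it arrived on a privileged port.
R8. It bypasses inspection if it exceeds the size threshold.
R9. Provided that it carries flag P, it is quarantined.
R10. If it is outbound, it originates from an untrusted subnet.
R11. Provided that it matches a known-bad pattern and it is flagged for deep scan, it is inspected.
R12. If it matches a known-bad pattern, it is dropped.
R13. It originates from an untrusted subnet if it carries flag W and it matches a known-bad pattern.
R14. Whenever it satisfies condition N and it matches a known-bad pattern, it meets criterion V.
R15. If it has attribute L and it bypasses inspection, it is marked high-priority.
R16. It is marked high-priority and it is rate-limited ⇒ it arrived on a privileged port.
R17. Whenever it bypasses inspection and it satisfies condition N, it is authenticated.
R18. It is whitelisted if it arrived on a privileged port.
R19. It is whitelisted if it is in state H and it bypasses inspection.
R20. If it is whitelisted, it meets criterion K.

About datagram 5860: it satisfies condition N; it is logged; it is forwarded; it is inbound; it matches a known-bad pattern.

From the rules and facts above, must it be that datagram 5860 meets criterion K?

Forward chaining from the given facts derives: bypasses inspection, is dropped, meets criterion V, is authenticated.
Rules concluding "it meets criterion K": R4 needs "it is fragmented"; R20 needs "it is whitelisted" — none of these are established.

No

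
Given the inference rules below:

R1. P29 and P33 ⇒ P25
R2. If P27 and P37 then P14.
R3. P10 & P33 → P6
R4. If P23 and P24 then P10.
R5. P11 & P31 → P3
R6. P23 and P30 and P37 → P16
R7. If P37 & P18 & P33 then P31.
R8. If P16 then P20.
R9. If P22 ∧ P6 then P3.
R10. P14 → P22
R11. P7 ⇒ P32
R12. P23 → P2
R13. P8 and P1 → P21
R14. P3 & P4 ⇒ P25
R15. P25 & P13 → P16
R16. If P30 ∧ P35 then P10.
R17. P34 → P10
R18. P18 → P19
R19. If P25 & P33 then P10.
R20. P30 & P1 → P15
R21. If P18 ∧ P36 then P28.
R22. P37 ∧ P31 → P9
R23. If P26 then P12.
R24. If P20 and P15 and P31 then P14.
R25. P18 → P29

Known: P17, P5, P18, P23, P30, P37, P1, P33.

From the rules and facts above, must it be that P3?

P16  (by R6: P23, P30, P37)
P31  (by R7: P37, P18, P33)
P20  (by R8: P16)
P15  (by R20: P30, P1)
P14  (by R24: P20, P15, P31)
P29  (by R25: P18)
P25  (by R1: P29, P33)
P22  (by R10: P14)
P10  (by R19: P25, P33)
P6  (by R3: P10, P33)
P3  (by R9: P22, P6)

Yes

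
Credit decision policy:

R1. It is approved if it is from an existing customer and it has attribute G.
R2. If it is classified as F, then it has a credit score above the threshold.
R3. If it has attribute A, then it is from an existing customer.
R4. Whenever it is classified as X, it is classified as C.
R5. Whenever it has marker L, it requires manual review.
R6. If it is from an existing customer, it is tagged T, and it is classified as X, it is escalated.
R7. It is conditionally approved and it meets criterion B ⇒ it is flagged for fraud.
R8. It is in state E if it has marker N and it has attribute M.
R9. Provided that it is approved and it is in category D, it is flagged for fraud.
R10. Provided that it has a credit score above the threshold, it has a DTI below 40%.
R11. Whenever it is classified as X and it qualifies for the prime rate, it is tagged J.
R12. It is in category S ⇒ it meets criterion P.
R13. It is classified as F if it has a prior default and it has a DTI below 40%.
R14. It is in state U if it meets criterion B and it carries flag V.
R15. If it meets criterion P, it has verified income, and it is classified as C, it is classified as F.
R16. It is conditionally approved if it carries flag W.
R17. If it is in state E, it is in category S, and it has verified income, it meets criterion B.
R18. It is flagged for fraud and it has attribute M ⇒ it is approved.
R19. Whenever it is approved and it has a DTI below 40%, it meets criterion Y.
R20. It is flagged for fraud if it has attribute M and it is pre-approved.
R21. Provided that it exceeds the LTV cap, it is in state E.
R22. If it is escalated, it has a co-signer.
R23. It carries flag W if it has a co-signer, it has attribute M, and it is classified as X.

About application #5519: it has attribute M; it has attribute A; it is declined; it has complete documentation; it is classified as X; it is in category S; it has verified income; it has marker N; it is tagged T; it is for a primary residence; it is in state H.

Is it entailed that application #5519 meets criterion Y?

By R3 (it has attribute A): it is from an existing customer.
By R4 (it is classified as X): it is classified as C.
By R6 (it is from an existing customer, it is tagged T, it is classified as X): it is escalated.
By R8 (it has marker N, it has attribute M): it is in state E.
By R12 (it is in category S): it meets criterion P.
By R15 (it meets criterion P, it has verified income, it is classified as C): it is classified as F.
By R17 (it is in state E, it is in category S, it has verified income): it meets criterion B.
By R22 (it is escalated): it has a co-signer.
By R23 (it has a co-signer, it has attribute M, it is classified as X): it carries flag W.
By R2 (it is classified as F): it has a credit score above the threshold.
By R10 (it has a credit score above the threshold): it has a DTI below 40%.
By R16 (it carries flag W): it is conditionally approved.
By R7 (it is conditionally approved, it meets criterion B): it is flagged for fraud.
By R18 (it is flagged for fraud, it has attribute M): it is approved.
By R19 (it is approved, it has a DTI below 40%): it meets criterion Y.

Yes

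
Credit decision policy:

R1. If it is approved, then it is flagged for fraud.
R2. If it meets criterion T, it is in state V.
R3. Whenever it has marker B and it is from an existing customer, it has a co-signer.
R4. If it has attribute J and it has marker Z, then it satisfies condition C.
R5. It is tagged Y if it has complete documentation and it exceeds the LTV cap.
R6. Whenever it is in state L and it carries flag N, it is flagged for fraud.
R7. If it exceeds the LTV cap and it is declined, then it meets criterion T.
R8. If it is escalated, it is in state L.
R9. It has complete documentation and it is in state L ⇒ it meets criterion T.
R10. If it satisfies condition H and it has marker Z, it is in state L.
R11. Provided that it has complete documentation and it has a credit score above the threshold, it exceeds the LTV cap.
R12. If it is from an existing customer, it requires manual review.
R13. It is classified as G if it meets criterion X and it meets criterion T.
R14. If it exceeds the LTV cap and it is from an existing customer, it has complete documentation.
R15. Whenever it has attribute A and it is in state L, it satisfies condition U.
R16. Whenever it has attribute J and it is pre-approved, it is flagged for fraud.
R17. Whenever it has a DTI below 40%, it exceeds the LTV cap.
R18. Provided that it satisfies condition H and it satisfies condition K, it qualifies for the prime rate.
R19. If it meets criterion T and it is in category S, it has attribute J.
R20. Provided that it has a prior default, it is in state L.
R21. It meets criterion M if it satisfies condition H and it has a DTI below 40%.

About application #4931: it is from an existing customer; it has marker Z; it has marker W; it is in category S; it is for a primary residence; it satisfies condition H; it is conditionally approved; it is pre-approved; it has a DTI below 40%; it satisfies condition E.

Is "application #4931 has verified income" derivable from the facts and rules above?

No

Forward chaining from the given facts derives: is in state L, requires manual review, exceeds the LTV cap, meets criterion M, has complete documentation, is tagged Y, meets criterion T, has attribute J, is in state V, satisfies condition C, is flagged for fraud.
No rule has "it has verified income" as its conclusion, and it is not among the given facts.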